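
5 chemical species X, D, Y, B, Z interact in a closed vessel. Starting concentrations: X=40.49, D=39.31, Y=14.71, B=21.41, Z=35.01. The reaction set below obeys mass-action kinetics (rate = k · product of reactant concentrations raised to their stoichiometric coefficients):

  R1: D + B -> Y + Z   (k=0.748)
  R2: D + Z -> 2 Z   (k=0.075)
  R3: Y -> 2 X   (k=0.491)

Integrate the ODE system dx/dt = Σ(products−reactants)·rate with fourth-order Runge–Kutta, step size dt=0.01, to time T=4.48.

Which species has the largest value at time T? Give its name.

RK4 with dt=0.01: 448 steps to T=4.48. Trajectory (selected grid times):
t=0.00: X=40.49 D=39.31 Y=14.71 B=21.41 Z=35.01
t=0.50: X=54.94 D=1.03 Y=27.91 B=0.98 Z=73.29
t=1.00: X=67.13 D=0.05 Y=21.93 B=0.87 Z=74.27
t=1.49: X=76.51 D=0.00 Y=17.24 B=0.87 Z=74.32
t=1.99: X=84.01 D=0.00 Y=13.49 B=0.87 Z=74.32
t=2.49: X=89.89 D=0.00 Y=10.55 B=0.87 Z=74.32
t=2.99: X=94.48 D=0.00 Y=8.26 B=0.87 Z=74.32
t=3.48: X=98.01 D=0.00 Y=6.49 B=0.87 Z=74.32
t=3.98: X=100.84 D=0.00 Y=5.08 B=0.87 Z=74.32
t=4.48: X=103.05 D=0.00 Y=3.97 B=0.87 Z=74.32
At T=4.48: X=103.05 D=0.00 Y=3.97 B=0.87 Z=74.32; the largest is X.

Dominant species at T: X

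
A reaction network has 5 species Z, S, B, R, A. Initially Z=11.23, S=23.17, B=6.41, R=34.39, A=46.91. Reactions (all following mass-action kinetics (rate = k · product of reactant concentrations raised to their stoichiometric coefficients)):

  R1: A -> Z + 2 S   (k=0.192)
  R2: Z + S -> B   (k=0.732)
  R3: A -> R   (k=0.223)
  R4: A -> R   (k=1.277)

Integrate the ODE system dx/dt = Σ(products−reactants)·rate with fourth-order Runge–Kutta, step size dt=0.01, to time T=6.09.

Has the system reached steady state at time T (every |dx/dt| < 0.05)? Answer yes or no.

Steady state at T: yes

RK4 with dt=0.01: 609 steps to T=6.09. Trajectory (selected grid times):
t=0.00: Z=11.23 S=23.17 B=6.41 R=34.39 A=46.91
t=0.68: Z=0.30 S=15.87 B=20.98 R=62.82 A=14.85
t=1.35: Z=0.09 S=16.81 B=22.33 R=71.74 A=4.78
t=2.03: Z=0.03 S=17.12 B=22.76 R=74.64 A=1.51
t=2.71: Z=0.01 S=17.22 B=22.90 R=75.55 A=0.48
t=3.38: Z=0.00 S=17.25 B=22.94 R=75.84 A=0.15
t=4.06: Z=0.00 S=17.26 B=22.96 R=75.93 A=0.05
t=4.74: Z=0.00 S=17.26 B=22.96 R=75.96 A=0.02
t=5.41: Z=0.00 S=17.26 B=22.96 R=75.97 A=0.00
t=6.09: Z=0.00 S=17.26 B=22.96 R=75.98 A=0.00
Rates at T: R1=0.0003, R2=0.0003, R3=0.0004, R4=0.0020
dx/dt at T (Σ net stoichiometry × rate): Z=-0.0000, S=+0.0003, B=+0.0003, R=+0.0024, A=-0.0027
Largest |dx/dt| is |-0.0027| (A) < 0.05 → steady.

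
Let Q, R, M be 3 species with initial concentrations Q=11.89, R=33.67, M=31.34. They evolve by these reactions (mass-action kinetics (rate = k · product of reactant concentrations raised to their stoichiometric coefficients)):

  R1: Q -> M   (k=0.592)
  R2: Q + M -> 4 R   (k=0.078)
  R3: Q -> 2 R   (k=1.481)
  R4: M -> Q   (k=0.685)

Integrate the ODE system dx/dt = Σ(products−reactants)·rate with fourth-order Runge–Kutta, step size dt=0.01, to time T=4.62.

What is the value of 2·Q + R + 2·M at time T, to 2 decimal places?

Check how each reaction changes W = 2·Q + R + 2·M (weight of products minus weight of reactants):
R1: Q -> M: (2·1) − (2·1) = 2 − 2 = 0
R2: Q + M -> 4 R: (1·4) − (2·1 + 2·1) = 4 − 4 = 0
R3: Q -> 2 R: (1·2) − (2·1) = 2 − 2 = 0
R4: M -> Q: (2·1) − (2·1) = 2 − 2 = 0
Every reaction leaves W unchanged, so W is conserved and no simulation is needed: W(T) = W(0) = 2·11.89 + 33.67 + 2·31.34 = 120.13

Value at T = 120.13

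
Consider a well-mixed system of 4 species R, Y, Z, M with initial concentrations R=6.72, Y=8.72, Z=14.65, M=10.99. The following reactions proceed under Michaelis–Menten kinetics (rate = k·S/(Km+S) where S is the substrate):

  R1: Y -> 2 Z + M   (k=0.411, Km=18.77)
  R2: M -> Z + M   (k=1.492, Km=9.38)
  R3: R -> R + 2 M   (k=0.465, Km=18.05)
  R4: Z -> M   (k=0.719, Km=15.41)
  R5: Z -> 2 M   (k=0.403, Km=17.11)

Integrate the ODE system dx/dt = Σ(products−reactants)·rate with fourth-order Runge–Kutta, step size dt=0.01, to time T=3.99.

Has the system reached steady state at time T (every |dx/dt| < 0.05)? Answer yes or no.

RK4 with dt=0.01: 399 steps to T=3.99. Trajectory (selected grid times):
t=0.00: R=6.72 Y=8.72 Z=14.65 M=10.99
t=0.44: R=6.72 Y=8.66 Z=14.89 M=11.48
t=0.89: R=6.72 Y=8.60 Z=15.13 M=11.98
t=1.33: R=6.72 Y=8.55 Z=15.37 M=12.47
t=1.77: R=6.72 Y=8.49 Z=15.62 M=12.97
t=2.22: R=6.72 Y=8.43 Z=15.88 M=13.47
t=2.66: R=6.72 Y=8.38 Z=16.13 M=13.97
t=3.10: R=6.72 Y=8.32 Z=16.39 M=14.48
t=3.55: R=6.72 Y=8.27 Z=16.66 M=14.99
t=3.99: R=6.72 Y=8.21 Z=16.92 M=15.50
Rates at T: R1=0.1251, R2=0.9294, R3=0.1262, R4=0.3763, R5=0.2004
dx/dt at T (Σ net stoichiometry × rate): R=+0.0000, Y=-0.1251, Z=+0.6029, M=+1.1545
Largest |dx/dt| is |+1.1545| (M) ≥ 0.05 → not steady.

Steady state at T: no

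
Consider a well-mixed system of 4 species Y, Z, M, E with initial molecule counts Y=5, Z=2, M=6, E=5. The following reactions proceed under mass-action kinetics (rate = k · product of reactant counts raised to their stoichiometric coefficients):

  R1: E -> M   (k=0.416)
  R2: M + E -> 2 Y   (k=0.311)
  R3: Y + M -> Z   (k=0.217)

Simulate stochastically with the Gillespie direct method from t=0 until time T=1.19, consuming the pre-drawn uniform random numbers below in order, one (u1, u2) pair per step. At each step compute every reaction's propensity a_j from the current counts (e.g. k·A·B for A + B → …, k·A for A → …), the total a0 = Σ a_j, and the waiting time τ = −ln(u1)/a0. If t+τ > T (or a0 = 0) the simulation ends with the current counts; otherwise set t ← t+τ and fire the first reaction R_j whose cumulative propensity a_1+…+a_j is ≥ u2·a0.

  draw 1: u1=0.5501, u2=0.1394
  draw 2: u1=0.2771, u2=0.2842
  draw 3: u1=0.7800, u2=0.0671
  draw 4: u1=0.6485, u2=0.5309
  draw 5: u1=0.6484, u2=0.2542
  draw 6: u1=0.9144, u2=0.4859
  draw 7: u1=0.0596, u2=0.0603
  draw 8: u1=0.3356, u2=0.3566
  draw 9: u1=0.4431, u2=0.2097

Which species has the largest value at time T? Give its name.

Dominant species at T: Y

t=0.000: Y=5 Z=2 M=6 E=5
Draw 1: a1=2.080, a2=9.330, a3=6.510, a0=17.920; τ=−ln(0.5501)/17.920=0.033 → t=0.033; u2·a0=0.1394·17.920=2.498; a1=2.080 < 2.498 ≤ a1+a2=11.410 → R2 fires; Y=7 Z=2 M=5 E=4
Draw 2: a1=1.664, a2=6.220, a3=7.595, a0=15.479; τ=−ln(0.2771)/15.479=0.083 → t=0.116; u2·a0=0.2842·15.479=4.399; a1=1.664 < 4.399 ≤ a1+a2=7.884 → R2 fires; Y=9 Z=2 M=4 E=3
Draw 3: a1=1.248, a2=3.732, a3=7.812, a0=12.792; τ=−ln(0.7800)/12.792=0.019 → t=0.136; u2·a0=0.0671·12.792=0.858 ≤ a1=1.248 → R1 fires; Y=9 Z=2 M=5 E=2
Draw 4: a1=0.832, a2=3.110, a3=9.765, a0=13.707; τ=−ln(0.6485)/13.707=0.032 → t=0.167; u2·a0=0.5309·13.707=7.277; a1+a2=3.942 < 7.277 ≤ a1+…+a3=13.707 → R3 fires; Y=8 Z=3 M=4 E=2
Draw 5: a1=0.832, a2=2.488, a3=6.944, a0=10.264; τ=−ln(0.6484)/10.264=0.042 → t=0.209; u2·a0=0.2542·10.264=2.609; a1=0.832 < 2.609 ≤ a1+a2=3.320 → R2 fires; Y=10 Z=3 M=3 E=1
Draw 6: a1=0.416, a2=0.933, a3=6.510, a0=7.859; τ=−ln(0.9144)/7.859=0.011 → t=0.221; u2·a0=0.4859·7.859=3.819; a1+a2=1.349 < 3.819 ≤ a1+…+a3=7.859 → R3 fires; Y=9 Z=4 M=2 E=1
Draw 7: a1=0.416, a2=0.622, a3=3.906, a0=4.944; τ=−ln(0.0596)/4.944=0.570 → t=0.791; u2·a0=0.0603·4.944=0.298 ≤ a1=0.416 → R1 fires; Y=9 Z=4 M=3 E=0
Draw 8: a1=0.000, a2=0.000, a3=5.859, a0=5.859; τ=−ln(0.3356)/5.859=0.186 → t=0.978; u2·a0=0.3566·5.859=2.089; a1+a2=0.000 < 2.089 ≤ a1+…+a3=5.859 → R3 fires; Y=8 Z=5 M=2 E=0
Draw 9: a1=0.000, a2=0.000, a3=3.472, a0=3.472; τ=−ln(0.4431)/3.472=0.234 → t=1.212 > T=1.19: stop.
At T=1.19: Y=8 Z=5 M=2 E=0; the largest is Y.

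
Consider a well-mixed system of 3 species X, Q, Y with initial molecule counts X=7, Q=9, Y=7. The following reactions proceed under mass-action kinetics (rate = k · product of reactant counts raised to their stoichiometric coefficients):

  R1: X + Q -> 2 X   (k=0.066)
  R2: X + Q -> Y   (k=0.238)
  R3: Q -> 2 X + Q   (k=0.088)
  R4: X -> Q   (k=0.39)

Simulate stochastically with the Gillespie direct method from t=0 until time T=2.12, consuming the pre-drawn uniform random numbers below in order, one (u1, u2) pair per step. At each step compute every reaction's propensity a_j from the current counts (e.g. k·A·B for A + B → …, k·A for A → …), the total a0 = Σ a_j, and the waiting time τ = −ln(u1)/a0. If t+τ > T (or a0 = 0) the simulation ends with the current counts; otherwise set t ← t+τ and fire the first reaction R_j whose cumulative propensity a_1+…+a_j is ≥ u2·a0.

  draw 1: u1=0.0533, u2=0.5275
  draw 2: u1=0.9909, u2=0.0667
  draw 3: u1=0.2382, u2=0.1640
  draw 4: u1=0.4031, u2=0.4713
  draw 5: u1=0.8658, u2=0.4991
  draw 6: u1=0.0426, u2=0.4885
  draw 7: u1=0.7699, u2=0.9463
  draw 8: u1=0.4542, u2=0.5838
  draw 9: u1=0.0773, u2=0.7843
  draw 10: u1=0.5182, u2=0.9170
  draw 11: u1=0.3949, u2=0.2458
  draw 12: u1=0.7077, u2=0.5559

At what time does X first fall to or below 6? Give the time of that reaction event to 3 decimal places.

t=0.000: X=7 Q=9 Y=7
Draw 1: a1=4.158, a2=14.994, a3=0.792, a4=2.730, a0=22.674; τ=−ln(0.0533)/22.674=0.129 → t=0.129; u2·a0=0.5275·22.674=11.961; a1=4.158 < 11.961 ≤ a1+a2=19.152 → R2 fires; X=6 Q=8 Y=8
Draw 2: a1=3.168, a2=11.424, a3=0.704, a4=2.340, a0=17.636; τ=−ln(0.9909)/17.636=0.001 → t=0.130; u2·a0=0.0667·17.636=1.176 ≤ a1=3.168 → R1 fires; X=7 Q=7 Y=8
Draw 3: a1=3.234, a2=11.662, a3=0.616, a4=2.730, a0=18.242; τ=−ln(0.2382)/18.242=0.079 → t=0.208; u2·a0=0.1640·18.242=2.992 ≤ a1=3.234 → R1 fires; X=8 Q=6 Y=8
Draw 4: a1=3.168, a2=11.424, a3=0.528, a4=3.120, a0=18.240; τ=−ln(0.4031)/18.240=0.050 → t=0.258; u2·a0=0.4713·18.240=8.597; a1=3.168 < 8.597 ≤ a1+a2=14.592 → R2 fires; X=7 Q=5 Y=9
Draw 5: a1=2.310, a2=8.330, a3=0.440, a4=2.730, a0=13.810; τ=−ln(0.8658)/13.810=0.010 → t=0.269; u2·a0=0.4991·13.810=6.893; a1=2.310 < 6.893 ≤ a1+a2=10.640 → R2 fires; X=6 Q=4 Y=10
Draw 6: a1=1.584, a2=5.712, a3=0.352, a4=2.340, a0=9.988; τ=−ln(0.0426)/9.988=0.316 → t=0.585; u2·a0=0.4885·9.988=4.879; a1=1.584 < 4.879 ≤ a1+a2=7.296 → R2 fires; X=5 Q=3 Y=11
Draw 7: a1=0.990, a2=3.570, a3=0.264, a4=1.950, a0=6.774; τ=−ln(0.7699)/6.774=0.039 → t=0.623; u2·a0=0.9463·6.774=6.410; a1+…+a3=4.824 < 6.410 ≤ a1+…+a4=6.774 → R4 fires; X=4 Q=4 Y=11
Draw 8: a1=1.056, a2=3.808, a3=0.352, a4=1.560, a0=6.776; τ=−ln(0.4542)/6.776=0.116 → t=0.740; u2·a0=0.5838·6.776=3.956; a1=1.056 < 3.956 ≤ a1+a2=4.864 → R2 fires; X=3 Q=3 Y=12
Draw 9: a1=0.594, a2=2.142, a3=0.264, a4=1.170, a0=4.170; τ=−ln(0.0773)/4.170=0.614 → t=1.354; u2·a0=0.7843·4.170=3.271; a1+…+a3=3.000 < 3.271 ≤ a1+…+a4=4.170 → R4 fires; X=2 Q=4 Y=12
Draw 10: a1=0.528, a2=1.904, a3=0.352, a4=0.780, a0=3.564; τ=−ln(0.5182)/3.564=0.184 → t=1.538; u2·a0=0.9170·3.564=3.268; a1+…+a3=2.784 < 3.268 ≤ a1+…+a4=3.564 → R4 fires; X=1 Q=5 Y=12
Draw 11: a1=0.330, a2=1.190, a3=0.440, a4=0.390, a0=2.350; τ=−ln(0.3949)/2.350=0.395 → t=1.934; u2·a0=0.2458·2.350=0.578; a1=0.330 < 0.578 ≤ a1+a2=1.520 → R2 fires; X=0 Q=4 Y=13
Draw 12: a1=0.000, a2=0.000, a3=0.352, a4=0.000, a0=0.352; τ=−ln(0.7077)/0.352=0.982 → t=2.916 > T=2.12: stop.
X first becomes ≤ 6 when it reaches 6 at the event at t=0.129.

Threshold first reached at t = 0.129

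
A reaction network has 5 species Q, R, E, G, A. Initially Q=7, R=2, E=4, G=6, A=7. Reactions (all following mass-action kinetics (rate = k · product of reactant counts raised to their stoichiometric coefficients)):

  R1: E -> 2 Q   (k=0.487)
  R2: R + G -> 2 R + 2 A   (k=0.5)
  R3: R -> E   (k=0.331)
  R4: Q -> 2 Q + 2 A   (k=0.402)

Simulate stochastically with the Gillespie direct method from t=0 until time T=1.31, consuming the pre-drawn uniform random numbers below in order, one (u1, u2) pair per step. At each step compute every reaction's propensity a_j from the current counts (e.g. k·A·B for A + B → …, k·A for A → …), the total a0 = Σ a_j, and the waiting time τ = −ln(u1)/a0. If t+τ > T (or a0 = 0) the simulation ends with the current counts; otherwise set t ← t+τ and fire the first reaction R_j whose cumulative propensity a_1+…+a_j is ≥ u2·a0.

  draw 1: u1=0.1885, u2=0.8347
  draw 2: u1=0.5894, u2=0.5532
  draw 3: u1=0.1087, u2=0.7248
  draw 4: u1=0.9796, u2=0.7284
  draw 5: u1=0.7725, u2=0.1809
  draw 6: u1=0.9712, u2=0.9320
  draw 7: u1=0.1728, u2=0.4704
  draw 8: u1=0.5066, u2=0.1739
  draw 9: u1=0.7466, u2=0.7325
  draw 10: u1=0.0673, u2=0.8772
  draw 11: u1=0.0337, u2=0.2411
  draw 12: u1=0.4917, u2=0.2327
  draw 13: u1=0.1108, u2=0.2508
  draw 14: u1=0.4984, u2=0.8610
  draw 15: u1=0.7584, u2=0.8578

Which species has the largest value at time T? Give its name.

Dominant species at T: A

t=0.000: Q=7 R=2 E=4 G=6 A=7
Draw 1: a1=1.948, a2=6.000, a3=0.662, a4=2.814, a0=11.424; τ=−ln(0.1885)/11.424=0.146 → t=0.146; u2·a0=0.8347·11.424=9.536; a1+…+a3=8.610 < 9.536 ≤ a1+…+a4=11.424 → R4 fires; Q=8 R=2 E=4 G=6 A=9
Draw 2: a1=1.948, a2=6.000, a3=0.662, a4=3.216, a0=11.826; τ=−ln(0.5894)/11.826=0.045 → t=0.191; u2·a0=0.5532·11.826=6.542; a1=1.948 < 6.542 ≤ a1+a2=7.948 → R2 fires; Q=8 R=3 E=4 G=5 A=11
Draw 3: a1=1.948, a2=7.500, a3=0.993, a4=3.216, a0=13.657; τ=−ln(0.1087)/13.657=0.162 → t=0.353; u2·a0=0.7248·13.657=9.899; a1+a2=9.448 < 9.899 ≤ a1+…+a3=10.441 → R3 fires; Q=8 R=2 E=5 G=5 A=11
Draw 4: a1=2.435, a2=5.000, a3=0.662, a4=3.216, a0=11.313; τ=−ln(0.9796)/11.313=0.002 → t=0.355; u2·a0=0.7284·11.313=8.240; a1+…+a3=8.097 < 8.240 ≤ a1+…+a4=11.313 → R4 fires; Q=9 R=2 E=5 G=5 A=13
Draw 5: a1=2.435, a2=5.000, a3=0.662, a4=3.618, a0=11.715; τ=−ln(0.7725)/11.715=0.022 → t=0.377; u2·a0=0.1809·11.715=2.119 ≤ a1=2.435 → R1 fires; Q=11 R=2 E=4 G=5 A=13
Draw 6: a1=1.948, a2=5.000, a3=0.662, a4=4.422, a0=12.032; τ=−ln(0.9712)/12.032=0.002 → t=0.380; u2·a0=0.9320·12.032=11.214; a1+…+a3=7.610 < 11.214 ≤ a1+…+a4=12.032 → R4 fires; Q=12 R=2 E=4 G=5 A=15
Draw 7: a1=1.948, a2=5.000, a3=0.662, a4=4.824, a0=12.434; τ=−ln(0.1728)/12.434=0.141 → t=0.521; u2·a0=0.4704·12.434=5.849; a1=1.948 < 5.849 ≤ a1+a2=6.948 → R2 fires; Q=12 R=3 E=4 G=4 A=17
Draw 8: a1=1.948, a2=6.000, a3=0.993, a4=4.824, a0=13.765; τ=−ln(0.5066)/13.765=0.049 → t=0.570; u2·a0=0.1739·13.765=2.394; a1=1.948 < 2.394 ≤ a1+a2=7.948 → R2 fires; Q=12 R=4 E=4 G=3 A=19
Draw 9: a1=1.948, a2=6.000, a3=1.324, a4=4.824, a0=14.096; τ=−ln(0.7466)/14.096=0.021 → t=0.591; u2·a0=0.7325·14.096=10.325; a1+…+a3=9.272 < 10.325 ≤ a1+…+a4=14.096 → R4 fires; Q=13 R=4 E=4 G=3 A=21
Draw 10: a1=1.948, a2=6.000, a3=1.324, a4=5.226, a0=14.498; τ=−ln(0.0673)/14.498=0.186 → t=0.777; u2·a0=0.8772·14.498=12.718; a1+…+a3=9.272 < 12.718 ≤ a1+…+a4=14.498 → R4 fires; Q=14 R=4 E=4 G=3 A=23
Draw 11: a1=1.948, a2=6.000, a3=1.324, a4=5.628, a0=14.900; τ=−ln(0.0337)/14.900=0.228 → t=1.005; u2·a0=0.2411·14.900=3.592; a1=1.948 < 3.592 ≤ a1+a2=7.948 → R2 fires; Q=14 R=5 E=4 G=2 A=25
Draw 12: a1=1.948, a2=5.000, a3=1.655, a4=5.628, a0=14.231; τ=−ln(0.4917)/14.231=0.050 → t=1.054; u2·a0=0.2327·14.231=3.312; a1=1.948 < 3.312 ≤ a1+a2=6.948 → R2 fires; Q=14 R=6 E=4 G=1 A=27
Draw 13: a1=1.948, a2=3.000, a3=1.986, a4=5.628, a0=12.562; τ=−ln(0.1108)/12.562=0.175 → t=1.230; u2·a0=0.2508·12.562=3.151; a1=1.948 < 3.151 ≤ a1+a2=4.948 → R2 fires; Q=14 R=7 E=4 G=0 A=29
Draw 14: a1=1.948, a2=0.000, a3=2.317, a4=5.628, a0=9.893; τ=−ln(0.4984)/9.893=0.070 → t=1.300; u2·a0=0.8610·9.893=8.518; a1+…+a3=4.265 < 8.518 ≤ a1+…+a4=9.893 → R4 fires; Q=15 R=7 E=4 G=0 A=31
Draw 15: a1=1.948, a2=0.000, a3=2.317, a4=6.030, a0=10.295; τ=−ln(0.7584)/10.295=0.027 → t=1.327 > T=1.31: stop.
At T=1.31: Q=15 R=7 E=4 G=0 A=31; the largest is A.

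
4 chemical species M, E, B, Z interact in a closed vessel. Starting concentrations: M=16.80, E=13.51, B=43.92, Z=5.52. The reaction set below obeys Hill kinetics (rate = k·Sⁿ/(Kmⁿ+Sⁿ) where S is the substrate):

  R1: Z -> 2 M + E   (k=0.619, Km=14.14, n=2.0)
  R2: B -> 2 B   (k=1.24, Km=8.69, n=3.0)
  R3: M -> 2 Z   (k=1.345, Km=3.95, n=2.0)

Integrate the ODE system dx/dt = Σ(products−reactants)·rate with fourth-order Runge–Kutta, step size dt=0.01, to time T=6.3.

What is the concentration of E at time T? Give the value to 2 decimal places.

E at T = 15.19

RK4 with dt=0.01: 630 steps to T=6.3. Trajectory (selected grid times):
t=0.00: M=16.80 E=13.51 B=43.92 Z=5.52
t=0.70: M=16.06 E=13.58 B=44.78 Z=7.23
t=1.40: M=15.38 E=13.69 B=45.64 Z=8.89
t=2.10: M=14.78 E=13.83 B=46.51 Z=10.51
t=2.80: M=14.24 E=14.00 B=47.37 Z=12.10
t=3.50: M=13.76 E=14.19 B=48.23 Z=13.65
t=4.20: M=13.34 E=14.41 B=49.09 Z=15.16
t=4.90: M=12.96 E=14.66 B=49.96 Z=16.65
t=5.60: M=12.62 E=14.92 B=50.82 Z=18.10
t=6.30: M=12.32 E=15.19 B=51.68 Z=19.54
Read off E at T=6.3: 15.19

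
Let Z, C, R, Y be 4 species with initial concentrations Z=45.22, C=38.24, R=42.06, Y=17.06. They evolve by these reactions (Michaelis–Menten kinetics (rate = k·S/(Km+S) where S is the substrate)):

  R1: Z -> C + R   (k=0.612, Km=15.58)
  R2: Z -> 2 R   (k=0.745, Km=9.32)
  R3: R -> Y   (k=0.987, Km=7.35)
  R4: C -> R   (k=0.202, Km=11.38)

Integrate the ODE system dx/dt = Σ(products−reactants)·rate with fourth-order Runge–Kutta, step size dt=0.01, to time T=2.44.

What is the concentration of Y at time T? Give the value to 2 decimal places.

RK4 with dt=0.01: 244 steps to T=2.44. Trajectory (selected grid times):
t=0.00: Z=45.22 C=38.24 R=42.06 Y=17.06
t=0.27: Z=44.93 C=38.32 R=42.33 Y=17.29
t=0.54: Z=44.64 C=38.40 R=42.60 Y=17.51
t=0.81: Z=44.35 C=38.48 R=42.87 Y=17.74
t=1.08: Z=44.06 C=38.56 R=43.14 Y=17.97
t=1.36: Z=43.77 C=38.64 R=43.42 Y=18.21
t=1.63: Z=43.48 C=38.72 R=43.69 Y=18.43
t=1.90: Z=43.19 C=38.80 R=43.95 Y=18.66
t=2.17: Z=42.90 C=38.88 R=44.22 Y=18.89
t=2.44: Z=42.62 C=38.96 R=44.48 Y=19.12
Read off Y at T=2.44: 19.12

Y at T = 19.12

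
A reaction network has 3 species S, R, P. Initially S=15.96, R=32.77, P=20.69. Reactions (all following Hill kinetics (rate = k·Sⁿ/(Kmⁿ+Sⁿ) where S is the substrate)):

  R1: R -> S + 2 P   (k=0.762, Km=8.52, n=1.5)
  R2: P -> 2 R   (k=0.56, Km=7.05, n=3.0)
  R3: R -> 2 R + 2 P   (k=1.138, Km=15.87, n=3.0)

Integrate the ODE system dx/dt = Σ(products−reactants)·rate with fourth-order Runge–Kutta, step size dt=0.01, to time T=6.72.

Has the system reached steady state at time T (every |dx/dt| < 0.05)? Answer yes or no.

RK4 with dt=0.01: 672 steps to T=6.72. Trajectory (selected grid times):
t=0.00: S=15.96 R=32.77 P=20.69
t=0.75: S=16.47 R=33.85 P=22.84
t=1.49: S=16.97 R=34.92 P=24.97
t=2.24: S=17.48 R=36.01 P=27.15
t=2.99: S=17.99 R=37.12 P=29.34
t=3.73: S=18.50 R=38.21 P=31.51
t=4.48: S=19.02 R=39.32 P=33.73
t=5.23: S=19.54 R=40.44 P=35.96
t=5.97: S=20.06 R=41.54 P=38.17
t=6.72: S=20.58 R=42.66 P=40.42
Rates at T: R1=0.6996, R2=0.5570, R3=1.0823
dx/dt at T (Σ net stoichiometry × rate): S=+0.6996, R=+1.4968, P=+3.0067
Largest |dx/dt| is |+3.0067| (P) ≥ 0.05 → not steady.

Steady state at T: no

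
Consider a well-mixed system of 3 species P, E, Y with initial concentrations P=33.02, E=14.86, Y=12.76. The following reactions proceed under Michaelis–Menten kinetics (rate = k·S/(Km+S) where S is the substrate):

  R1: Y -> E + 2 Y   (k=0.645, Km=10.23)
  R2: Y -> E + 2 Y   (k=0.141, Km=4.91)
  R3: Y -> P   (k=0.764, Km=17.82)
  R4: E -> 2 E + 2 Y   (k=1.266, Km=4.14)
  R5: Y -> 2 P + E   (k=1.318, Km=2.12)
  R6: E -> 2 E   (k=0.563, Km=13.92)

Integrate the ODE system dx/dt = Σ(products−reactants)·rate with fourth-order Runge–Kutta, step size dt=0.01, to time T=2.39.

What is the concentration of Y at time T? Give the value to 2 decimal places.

Y at T = 15.29

RK4 with dt=0.01: 239 steps to T=2.39. Trajectory (selected grid times):
t=0.00: P=33.02 E=14.86 Y=12.76
t=0.27: P=33.72 E=15.64 Y=13.03
t=0.53: P=34.39 E=16.39 Y=13.29
t=0.80: P=35.10 E=17.19 Y=13.57
t=1.06: P=35.78 E=17.95 Y=13.85
t=1.33: P=36.48 E=18.76 Y=14.13
t=1.59: P=37.17 E=19.54 Y=14.41
t=1.86: P=37.88 E=20.35 Y=14.71
t=2.12: P=38.57 E=21.14 Y=14.99
t=2.39: P=39.29 E=21.96 Y=15.29
Read off Y at T=2.39: 15.29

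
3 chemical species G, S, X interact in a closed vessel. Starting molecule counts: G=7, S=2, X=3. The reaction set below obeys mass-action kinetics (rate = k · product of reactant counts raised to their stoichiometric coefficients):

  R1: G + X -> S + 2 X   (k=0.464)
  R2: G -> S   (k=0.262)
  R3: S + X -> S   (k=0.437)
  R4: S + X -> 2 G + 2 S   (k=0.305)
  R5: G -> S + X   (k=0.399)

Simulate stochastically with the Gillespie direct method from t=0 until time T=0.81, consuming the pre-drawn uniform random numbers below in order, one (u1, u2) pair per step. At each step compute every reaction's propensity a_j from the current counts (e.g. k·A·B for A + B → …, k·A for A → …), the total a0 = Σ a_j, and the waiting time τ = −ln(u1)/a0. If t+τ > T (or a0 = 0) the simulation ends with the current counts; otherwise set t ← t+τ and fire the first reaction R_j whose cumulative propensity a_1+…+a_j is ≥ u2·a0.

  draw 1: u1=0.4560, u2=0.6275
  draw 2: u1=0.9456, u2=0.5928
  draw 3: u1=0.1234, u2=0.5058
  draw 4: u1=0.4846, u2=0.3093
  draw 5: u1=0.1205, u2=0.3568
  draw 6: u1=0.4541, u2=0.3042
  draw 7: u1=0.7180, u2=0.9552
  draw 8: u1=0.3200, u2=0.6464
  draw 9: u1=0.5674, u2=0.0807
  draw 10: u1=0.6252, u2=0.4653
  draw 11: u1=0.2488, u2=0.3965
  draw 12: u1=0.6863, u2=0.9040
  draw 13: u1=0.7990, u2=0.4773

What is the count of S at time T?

t=0.000: G=7 S=2 X=3
Draw 1: a1=9.744, a2=1.834, a3=2.622, a4=1.830, a5=2.793, a0=18.823; τ=−ln(0.4560)/18.823=0.042 → t=0.042; u2·a0=0.6275·18.823=11.811; a1+a2=11.578 < 11.811 ≤ a1+…+a3=14.200 → R3 fires; G=7 S=2 X=2
Draw 2: a1=6.496, a2=1.834, a3=1.748, a4=1.220, a5=2.793, a0=14.091; τ=−ln(0.9456)/14.091=0.004 → t=0.046; u2·a0=0.5928·14.091=8.353; a1+a2=8.330 < 8.353 ≤ a1+…+a3=10.078 → R3 fires; G=7 S=2 X=1
Draw 3: a1=3.248, a2=1.834, a3=0.874, a4=0.610, a5=2.793, a0=9.359; τ=−ln(0.1234)/9.359=0.224 → t=0.269; u2·a0=0.5058·9.359=4.734; a1=3.248 < 4.734 ≤ a1+a2=5.082 → R2 fires; G=6 S=3 X=1
Draw 4: a1=2.784, a2=1.572, a3=1.311, a4=0.915, a5=2.394, a0=8.976; τ=−ln(0.4846)/8.976=0.081 → t=0.350; u2·a0=0.3093·8.976=2.776 ≤ a1=2.784 → R1 fires; G=5 S=4 X=2
Draw 5: a1=4.640, a2=1.310, a3=3.496, a4=2.440, a5=1.995, a0=13.881; τ=−ln(0.1205)/13.881=0.152 → t=0.502; u2·a0=0.3568·13.881=4.953; a1=4.640 < 4.953 ≤ a1+a2=5.950 → R2 fires; G=4 S=5 X=2
Draw 6: a1=3.712, a2=1.048, a3=4.370, a4=3.050, a5=1.596, a0=13.776; τ=−ln(0.4541)/13.776=0.057 → t=0.560; u2·a0=0.3042·13.776=4.191; a1=3.712 < 4.191 ≤ a1+a2=4.760 → R2 fires; G=3 S=6 X=2
Draw 7: a1=2.784, a2=0.786, a3=5.244, a4=3.660, a5=1.197, a0=13.671; τ=−ln(0.7180)/13.671=0.024 → t=0.584; u2·a0=0.9552·13.671=13.059; a1+…+a4=12.474 < 13.059 ≤ a1+…+a5=13.671 → R5 fires; G=2 S=7 X=3
Draw 8: a1=2.784, a2=0.524, a3=9.177, a4=6.405, a5=0.798, a0=19.688; τ=−ln(0.3200)/19.688=0.058 → t=0.642; u2·a0=0.6464·19.688=12.726; a1+…+a3=12.485 < 12.726 ≤ a1+…+a4=18.890 → R4 fires; G=4 S=8 X=2
Draw 9: a1=3.712, a2=1.048, a3=6.992, a4=4.880, a5=1.596, a0=18.228; τ=−ln(0.5674)/18.228=0.031 → t=0.673; u2·a0=0.0807·18.228=1.471 ≤ a1=3.712 → R1 fires; G=3 S=9 X=3
Draw 10: a1=4.176, a2=0.786, a3=11.799, a4=8.235, a5=1.197, a0=26.193; τ=−ln(0.6252)/26.193=0.018 → t=0.691; u2·a0=0.4653·26.193=12.188; a1+a2=4.962 < 12.188 ≤ a1+…+a3=16.761 → R3 fires; G=3 S=9 X=2
Draw 11: a1=2.784, a2=0.786, a3=7.866, a4=5.490, a5=1.197, a0=18.123; τ=−ln(0.2488)/18.123=0.077 → t=0.768; u2·a0=0.3965·18.123=7.186; a1+a2=3.570 < 7.186 ≤ a1+…+a3=11.436 → R3 fires; G=3 S=9 X=1
Draw 12: a1=1.392, a2=0.786, a3=3.933, a4=2.745, a5=1.197, a0=10.053; τ=−ln(0.6863)/10.053=0.037 → t=0.805; u2·a0=0.9040·10.053=9.088; a1+…+a4=8.856 < 9.088 ≤ a1+…+a5=10.053 → R5 fires; G=2 S=10 X=2
Draw 13: a1=1.856, a2=0.524, a3=8.740, a4=6.100, a5=0.798, a0=18.018; τ=−ln(0.7990)/18.018=0.012 → t=0.817 > T=0.81: stop.
Read off S at T=0.81: 10

S at T = 10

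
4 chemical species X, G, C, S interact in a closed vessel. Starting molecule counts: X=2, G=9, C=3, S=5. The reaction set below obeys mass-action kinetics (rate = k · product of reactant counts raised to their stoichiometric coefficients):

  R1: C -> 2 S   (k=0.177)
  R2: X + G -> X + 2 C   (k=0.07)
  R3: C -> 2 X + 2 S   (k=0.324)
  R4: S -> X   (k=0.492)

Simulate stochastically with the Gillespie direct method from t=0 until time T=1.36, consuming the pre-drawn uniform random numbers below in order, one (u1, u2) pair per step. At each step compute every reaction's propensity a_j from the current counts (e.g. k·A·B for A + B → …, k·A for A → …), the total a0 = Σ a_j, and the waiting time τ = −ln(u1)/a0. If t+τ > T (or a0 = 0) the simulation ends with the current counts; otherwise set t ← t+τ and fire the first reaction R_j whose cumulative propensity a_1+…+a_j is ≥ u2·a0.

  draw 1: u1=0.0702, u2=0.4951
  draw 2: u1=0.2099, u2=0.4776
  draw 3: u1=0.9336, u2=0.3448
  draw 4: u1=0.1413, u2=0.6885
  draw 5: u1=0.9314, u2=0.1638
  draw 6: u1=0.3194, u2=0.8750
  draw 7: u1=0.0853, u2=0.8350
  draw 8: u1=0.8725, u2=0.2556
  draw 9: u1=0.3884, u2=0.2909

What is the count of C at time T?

t=0.000: X=2 G=9 C=3 S=5
Draw 1: a1=0.531, a2=1.260, a3=0.972, a4=2.460, a0=5.223; τ=−ln(0.0702)/5.223=0.509 → t=0.509; u2·a0=0.4951·5.223=2.586; a1+a2=1.791 < 2.586 ≤ a1+…+a3=2.763 → R3 fires; X=4 G=9 C=2 S=7
Draw 2: a1=0.354, a2=2.520, a3=0.648, a4=3.444, a0=6.966; τ=−ln(0.2099)/6.966=0.224 → t=0.733; u2·a0=0.4776·6.966=3.327; a1+a2=2.874 < 3.327 ≤ a1+…+a3=3.522 → R3 fires; X=6 G=9 C=1 S=9
Draw 3: a1=0.177, a2=3.780, a3=0.324, a4=4.428, a0=8.709; τ=−ln(0.9336)/8.709=0.008 → t=0.741; u2·a0=0.3448·8.709=3.003; a1=0.177 < 3.003 ≤ a1+a2=3.957 → R2 fires; X=6 G=8 C=3 S=9
Draw 4: a1=0.531, a2=3.360, a3=0.972, a4=4.428, a0=9.291; τ=−ln(0.1413)/9.291=0.211 → t=0.951; u2·a0=0.6885·9.291=6.397; a1+…+a3=4.863 < 6.397 ≤ a1+…+a4=9.291 → R4 fires; X=7 G=8 C=3 S=8
Draw 5: a1=0.531, a2=3.920, a3=0.972, a4=3.936, a0=9.359; τ=−ln(0.9314)/9.359=0.008 → t=0.959; u2·a0=0.1638·9.359=1.533; a1=0.531 < 1.533 ≤ a1+a2=4.451 → R2 fires; X=7 G=7 C=5 S=8
Draw 6: a1=0.885, a2=3.430, a3=1.620, a4=3.936, a0=9.871; τ=−ln(0.3194)/9.871=0.116 → t=1.074; u2·a0=0.8750·9.871=8.637; a1+…+a3=5.935 < 8.637 ≤ a1+…+a4=9.871 → R4 fires; X=8 G=7 C=5 S=7
Draw 7: a1=0.885, a2=3.920, a3=1.620, a4=3.444, a0=9.869; τ=−ln(0.0853)/9.869=0.249 → t=1.324; u2·a0=0.8350·9.869=8.241; a1+…+a3=6.425 < 8.241 ≤ a1+…+a4=9.869 → R4 fires; X=9 G=7 C=5 S=6
Draw 8: a1=0.885, a2=4.410, a3=1.620, a4=2.952, a0=9.867; τ=−ln(0.8725)/9.867=0.014 → t=1.338; u2·a0=0.2556·9.867=2.522; a1=0.885 < 2.522 ≤ a1+a2=5.295 → R2 fires; X=9 G=6 C=7 S=6
Draw 9: a1=1.239, a2=3.780, a3=2.268, a4=2.952, a0=10.239; τ=−ln(0.3884)/10.239=0.092 → t=1.430 > T=1.36: stop.
Read off C at T=1.36: 7

C at T = 7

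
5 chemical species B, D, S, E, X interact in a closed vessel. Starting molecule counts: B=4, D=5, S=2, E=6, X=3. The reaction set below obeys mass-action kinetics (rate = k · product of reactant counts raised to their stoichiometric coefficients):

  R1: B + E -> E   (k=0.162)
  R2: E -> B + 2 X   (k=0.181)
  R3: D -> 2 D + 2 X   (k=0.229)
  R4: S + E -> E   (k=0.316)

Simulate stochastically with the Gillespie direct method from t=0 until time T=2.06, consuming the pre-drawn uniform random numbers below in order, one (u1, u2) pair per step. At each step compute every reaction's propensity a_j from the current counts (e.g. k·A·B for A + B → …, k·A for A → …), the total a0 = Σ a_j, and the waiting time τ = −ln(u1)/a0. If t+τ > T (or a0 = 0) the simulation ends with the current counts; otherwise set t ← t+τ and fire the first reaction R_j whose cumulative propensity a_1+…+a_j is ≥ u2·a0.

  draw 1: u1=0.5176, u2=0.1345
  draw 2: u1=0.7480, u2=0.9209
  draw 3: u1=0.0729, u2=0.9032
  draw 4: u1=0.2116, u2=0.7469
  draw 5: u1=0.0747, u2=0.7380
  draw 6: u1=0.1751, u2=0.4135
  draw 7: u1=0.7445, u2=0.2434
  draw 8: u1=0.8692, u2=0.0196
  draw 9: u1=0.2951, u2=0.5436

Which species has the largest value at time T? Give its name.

t=0.000: B=4 D=5 S=2 E=6 X=3
Draw 1: a1=3.888, a2=1.086, a3=1.145, a4=3.792, a0=9.911; τ=−ln(0.5176)/9.911=0.066 → t=0.066; u2·a0=0.1345·9.911=1.333 ≤ a1=3.888 → R1 fires; B=3 D=5 S=2 E=6 X=3
Draw 2: a1=2.916, a2=1.086, a3=1.145, a4=3.792, a0=8.939; τ=−ln(0.7480)/8.939=0.032 → t=0.099; u2·a0=0.9209·8.939=8.232; a1+…+a3=5.147 < 8.232 ≤ a1+…+a4=8.939 → R4 fires; B=3 D=5 S=1 E=6 X=3
Draw 3: a1=2.916, a2=1.086, a3=1.145, a4=1.896, a0=7.043; τ=−ln(0.0729)/7.043=0.372 → t=0.471; u2·a0=0.9032·7.043=6.361; a1+…+a3=5.147 < 6.361 ≤ a1+…+a4=7.043 → R4 fires; B=3 D=5 S=0 E=6 X=3
Draw 4: a1=2.916, a2=1.086, a3=1.145, a4=0.000, a0=5.147; τ=−ln(0.2116)/5.147=0.302 → t=0.772; u2·a0=0.7469·5.147=3.844; a1=2.916 < 3.844 ≤ a1+a2=4.002 → R2 fires; B=4 D=5 S=0 E=5 X=5
Draw 5: a1=3.240, a2=0.905, a3=1.145, a4=0.000, a0=5.290; τ=−ln(0.0747)/5.290=0.490 → t=1.263; u2·a0=0.7380·5.290=3.904; a1=3.240 < 3.904 ≤ a1+a2=4.145 → R2 fires; B=5 D=5 S=0 E=4 X=7
Draw 6: a1=3.240, a2=0.724, a3=1.145, a4=0.000, a0=5.109; τ=−ln(0.1751)/5.109=0.341 → t=1.604; u2·a0=0.4135·5.109=2.113 ≤ a1=3.240 → R1 fires; B=4 D=5 S=0 E=4 X=7
Draw 7: a1=2.592, a2=0.724, a3=1.145, a4=0.000, a0=4.461; τ=−ln(0.7445)/4.461=0.066 → t=1.670; u2·a0=0.2434·4.461=1.086 ≤ a1=2.592 → R1 fires; B=3 D=5 S=0 E=4 X=7
Draw 8: a1=1.944, a2=0.724, a3=1.145, a4=0.000, a0=3.813; τ=−ln(0.8692)/3.813=0.037 → t=1.707; u2·a0=0.0196·3.813=0.075 ≤ a1=1.944 → R1 fires; B=2 D=5 S=0 E=4 X=7
Draw 9: a1=1.296, a2=0.724, a3=1.145, a4=0.000, a0=3.165; τ=−ln(0.2951)/3.165=0.386 → t=2.092 > T=2.06: stop.
At T=2.06: B=2 D=5 S=0 E=4 X=7; the largest is X.

Dominant species at T: X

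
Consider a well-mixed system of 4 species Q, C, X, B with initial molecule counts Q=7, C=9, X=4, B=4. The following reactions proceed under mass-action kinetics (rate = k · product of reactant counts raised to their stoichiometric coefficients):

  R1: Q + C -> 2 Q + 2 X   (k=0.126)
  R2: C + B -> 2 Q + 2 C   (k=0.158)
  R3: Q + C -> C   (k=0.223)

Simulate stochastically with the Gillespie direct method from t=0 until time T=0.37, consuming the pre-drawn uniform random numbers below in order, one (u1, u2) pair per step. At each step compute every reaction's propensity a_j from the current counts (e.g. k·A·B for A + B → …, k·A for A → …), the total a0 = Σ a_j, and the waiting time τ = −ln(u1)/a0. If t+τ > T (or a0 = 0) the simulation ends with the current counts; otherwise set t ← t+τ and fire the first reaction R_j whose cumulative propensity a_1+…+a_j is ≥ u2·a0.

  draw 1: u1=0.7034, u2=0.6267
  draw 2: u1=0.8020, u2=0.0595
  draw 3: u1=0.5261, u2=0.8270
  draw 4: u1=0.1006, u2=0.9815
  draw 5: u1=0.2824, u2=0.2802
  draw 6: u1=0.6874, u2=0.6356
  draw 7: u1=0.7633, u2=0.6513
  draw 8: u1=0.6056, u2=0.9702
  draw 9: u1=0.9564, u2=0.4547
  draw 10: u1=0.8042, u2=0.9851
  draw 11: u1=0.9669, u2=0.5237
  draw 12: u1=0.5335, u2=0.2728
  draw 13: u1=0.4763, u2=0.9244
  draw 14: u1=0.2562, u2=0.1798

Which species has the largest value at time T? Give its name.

Dominant species at T: C

t=0.000: Q=7 C=9 X=4 B=4
Draw 1: a1=7.938, a2=5.688, a3=14.049, a0=27.675; τ=−ln(0.7034)/27.675=0.013 → t=0.013; u2·a0=0.6267·27.675=17.344; a1+a2=13.626 < 17.344 ≤ a1+…+a3=27.675 → R3 fires; Q=6 C=9 X=4 B=4
Draw 2: a1=6.804, a2=5.688, a3=12.042, a0=24.534; τ=−ln(0.8020)/24.534=0.009 → t=0.022; u2·a0=0.0595·24.534=1.460 ≤ a1=6.804 → R1 fires; Q=7 C=8 X=6 B=4
Draw 3: a1=7.056, a2=5.056, a3=12.488, a0=24.600; τ=−ln(0.5261)/24.600=0.026 → t=0.048; u2·a0=0.8270·24.600=20.344; a1+a2=12.112 < 20.344 ≤ a1+…+a3=24.600 → R3 fires; Q=6 C=8 X=6 B=4
Draw 4: a1=6.048, a2=5.056, a3=10.704, a0=21.808; τ=−ln(0.1006)/21.808=0.105 → t=0.153; u2·a0=0.9815·21.808=21.405; a1+a2=11.104 < 21.405 ≤ a1+…+a3=21.808 → R3 fires; Q=5 C=8 X=6 B=4
Draw 5: a1=5.040, a2=5.056, a3=8.920, a0=19.016; τ=−ln(0.2824)/19.016=0.066 → t=0.220; u2·a0=0.2802·19.016=5.328; a1=5.040 < 5.328 ≤ a1+a2=10.096 → R2 fires; Q=7 C=9 X=6 B=3
Draw 6: a1=7.938, a2=4.266, a3=14.049, a0=26.253; τ=−ln(0.6874)/26.253=0.014 → t=0.234; u2·a0=0.6356·26.253=16.686; a1+a2=12.204 < 16.686 ≤ a1+…+a3=26.253 → R3 fires; Q=6 C=9 X=6 B=3
Draw 7: a1=6.804, a2=4.266, a3=12.042, a0=23.112; τ=−ln(0.7633)/23.112=0.012 → t=0.246; u2·a0=0.6513·23.112=15.053; a1+a2=11.070 < 15.053 ≤ a1+…+a3=23.112 → R3 fires; Q=5 C=9 X=6 B=3
Draw 8: a1=5.670, a2=4.266, a3=10.035, a0=19.971; τ=−ln(0.6056)/19.971=0.025 → t=0.271; u2·a0=0.9702·19.971=19.376; a1+a2=9.936 < 19.376 ≤ a1+…+a3=19.971 → R3 fires; Q=4 C=9 X=6 B=3
Draw 9: a1=4.536, a2=4.266, a3=8.028, a0=16.830; τ=−ln(0.9564)/16.830=0.003 → t=0.273; u2·a0=0.4547·16.830=7.653; a1=4.536 < 7.653 ≤ a1+a2=8.802 → R2 fires; Q=6 C=10 X=6 B=2
Draw 10: a1=7.560, a2=3.160, a3=13.380, a0=24.100; τ=−ln(0.8042)/24.100=0.009 → t=0.282; u2·a0=0.9851·24.100=23.741; a1+a2=10.720 < 23.741 ≤ a1+…+a3=24.100 → R3 fires; Q=5 C=10 X=6 B=2
Draw 11: a1=6.300, a2=3.160, a3=11.150, a0=20.610; τ=−ln(0.9669)/20.610=0.002 → t=0.284; u2·a0=0.5237·20.610=10.793; a1+a2=9.460 < 10.793 ≤ a1+…+a3=20.610 → R3 fires; Q=4 C=10 X=6 B=2
Draw 12: a1=5.040, a2=3.160, a3=8.920, a0=17.120; τ=−ln(0.5335)/17.120=0.037 → t=0.321; u2·a0=0.2728·17.120=4.670 ≤ a1=5.040 → R1 fires; Q=5 C=9 X=8 B=2
Draw 13: a1=5.670, a2=2.844, a3=10.035, a0=18.549; τ=−ln(0.4763)/18.549=0.040 → t=0.361; u2·a0=0.9244·18.549=17.147; a1+a2=8.514 < 17.147 ≤ a1+…+a3=18.549 → R3 fires; Q=4 C=9 X=8 B=2
Draw 14: a1=4.536, a2=2.844, a3=8.028, a0=15.408; τ=−ln(0.2562)/15.408=0.088 → t=0.449 > T=0.37: stop.
At T=0.37: Q=4 C=9 X=8 B=2; the largest is C.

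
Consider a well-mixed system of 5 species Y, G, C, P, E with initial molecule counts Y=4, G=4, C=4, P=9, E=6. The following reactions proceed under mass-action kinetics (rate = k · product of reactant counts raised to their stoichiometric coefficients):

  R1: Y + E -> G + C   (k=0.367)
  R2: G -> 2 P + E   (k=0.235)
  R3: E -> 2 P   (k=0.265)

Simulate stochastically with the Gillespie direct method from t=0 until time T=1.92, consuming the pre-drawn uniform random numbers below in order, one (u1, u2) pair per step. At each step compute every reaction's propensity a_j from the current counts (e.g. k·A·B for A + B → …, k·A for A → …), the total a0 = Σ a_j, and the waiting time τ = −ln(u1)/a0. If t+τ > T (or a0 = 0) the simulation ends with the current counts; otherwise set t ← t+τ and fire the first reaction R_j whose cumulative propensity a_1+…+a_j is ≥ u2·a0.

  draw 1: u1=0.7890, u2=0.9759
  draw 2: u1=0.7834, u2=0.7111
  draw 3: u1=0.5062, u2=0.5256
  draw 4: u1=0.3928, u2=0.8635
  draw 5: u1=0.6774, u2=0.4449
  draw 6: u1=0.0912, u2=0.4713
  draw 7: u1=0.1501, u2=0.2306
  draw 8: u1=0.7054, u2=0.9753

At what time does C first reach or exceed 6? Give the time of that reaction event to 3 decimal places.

t=0.000: Y=4 G=4 C=4 P=9 E=6
Draw 1: a1=8.808, a2=0.940, a3=1.590, a0=11.338; τ=−ln(0.7890)/11.338=0.021 → t=0.021; u2·a0=0.9759·11.338=11.065; a1+a2=9.748 < 11.065 ≤ a1+…+a3=11.338 → R3 fires; Y=4 G=4 C=4 P=11 E=5
Draw 2: a1=7.340, a2=0.940, a3=1.325, a0=9.605; τ=−ln(0.7834)/9.605=0.025 → t=0.046; u2·a0=0.7111·9.605=6.830 ≤ a1=7.340 → R1 fires; Y=3 G=5 C=5 P=11 E=4
Draw 3: a1=4.404, a2=1.175, a3=1.060, a0=6.639; τ=−ln(0.5062)/6.639=0.103 → t=0.149; u2·a0=0.5256·6.639=3.489 ≤ a1=4.404 → R1 fires; Y=2 G=6 C=6 P=11 E=3
Draw 4: a1=2.202, a2=1.410, a3=0.795, a0=4.407; τ=−ln(0.3928)/4.407=0.212 → t=0.361; u2·a0=0.8635·4.407=3.805; a1+a2=3.612 < 3.805 ≤ a1+…+a3=4.407 → R3 fires; Y=2 G=6 C=6 P=13 E=2
Draw 5: a1=1.468, a2=1.410, a3=0.530, a0=3.408; τ=−ln(0.6774)/3.408=0.114 → t=0.475; u2·a0=0.4449·3.408=1.516; a1=1.468 < 1.516 ≤ a1+a2=2.878 → R2 fires; Y=2 G=5 C=6 P=15 E=3
Draw 6: a1=2.202, a2=1.175, a3=0.795, a0=4.172; τ=−ln(0.0912)/4.172=0.574 → t=1.049; u2·a0=0.4713·4.172=1.966 ≤ a1=2.202 → R1 fires; Y=1 G=6 C=7 P=15 E=2
Draw 7: a1=0.734, a2=1.410, a3=0.530, a0=2.674; τ=−ln(0.1501)/2.674=0.709 → t=1.758; u2·a0=0.2306·2.674=0.617 ≤ a1=0.734 → R1 fires; Y=0 G=7 C=8 P=15 E=1
Draw 8: a1=0.000, a2=1.645, a3=0.265, a0=1.910; τ=−ln(0.7054)/1.910=0.183 → t=1.941 > T=1.92: stop.
C first becomes ≥ 6 when it reaches 6 at the event at t=0.149.

Threshold first reached at t = 0.149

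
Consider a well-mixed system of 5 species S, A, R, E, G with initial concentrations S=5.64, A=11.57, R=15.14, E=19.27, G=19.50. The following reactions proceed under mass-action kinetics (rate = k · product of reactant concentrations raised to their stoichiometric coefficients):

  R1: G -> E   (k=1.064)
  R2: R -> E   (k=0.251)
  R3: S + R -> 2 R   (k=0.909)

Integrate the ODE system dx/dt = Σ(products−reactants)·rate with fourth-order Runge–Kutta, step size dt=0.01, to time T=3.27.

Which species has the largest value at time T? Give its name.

RK4 with dt=0.01: 327 steps to T=3.27. Trajectory (selected grid times):
t=0.00: S=5.64 A=11.57 R=15.14 E=19.27 G=19.50
t=0.36: S=0.01 A=11.57 R=19.06 E=27.19 G=13.29
t=0.73: S=0.00 A=11.57 R=17.38 E=33.21 G=8.97
t=1.09: S=0.00 A=11.57 R=15.87 E=37.56 G=6.11
t=1.45: S=0.00 A=11.57 R=14.50 E=40.88 G=4.17
t=1.82: S=0.00 A=11.57 R=13.22 E=43.52 G=2.81
t=2.18: S=0.00 A=11.57 R=12.07 E=45.56 G=1.92
t=2.54: S=0.00 A=11.57 R=11.03 E=47.21 G=1.31
t=2.91: S=0.00 A=11.57 R=10.05 E=48.61 G=0.88
t=3.27: S=0.00 A=11.57 R=9.18 E=49.76 G=0.60
At T=3.27: S=0.00 A=11.57 R=9.18 E=49.76 G=0.60; the largest is E.

Dominant species at T: E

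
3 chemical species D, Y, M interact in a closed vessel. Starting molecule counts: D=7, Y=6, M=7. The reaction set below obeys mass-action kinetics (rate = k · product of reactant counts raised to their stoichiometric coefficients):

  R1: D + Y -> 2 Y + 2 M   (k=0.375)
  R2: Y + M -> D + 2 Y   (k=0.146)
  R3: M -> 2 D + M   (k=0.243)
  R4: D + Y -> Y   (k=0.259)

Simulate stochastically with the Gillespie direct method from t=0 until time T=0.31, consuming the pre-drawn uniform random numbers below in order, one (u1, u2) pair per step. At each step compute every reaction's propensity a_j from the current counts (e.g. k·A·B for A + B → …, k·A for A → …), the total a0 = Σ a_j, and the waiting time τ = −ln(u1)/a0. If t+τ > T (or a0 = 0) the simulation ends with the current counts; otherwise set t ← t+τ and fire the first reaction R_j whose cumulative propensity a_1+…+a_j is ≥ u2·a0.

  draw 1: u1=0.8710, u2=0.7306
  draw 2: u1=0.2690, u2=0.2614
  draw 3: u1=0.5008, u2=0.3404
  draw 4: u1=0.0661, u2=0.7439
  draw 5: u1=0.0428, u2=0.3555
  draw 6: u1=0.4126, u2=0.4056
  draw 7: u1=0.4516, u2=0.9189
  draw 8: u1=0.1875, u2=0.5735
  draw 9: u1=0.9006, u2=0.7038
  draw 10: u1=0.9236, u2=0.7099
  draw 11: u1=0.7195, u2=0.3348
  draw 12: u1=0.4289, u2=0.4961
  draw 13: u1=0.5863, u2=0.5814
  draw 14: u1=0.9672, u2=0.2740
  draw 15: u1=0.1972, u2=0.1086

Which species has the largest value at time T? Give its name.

Dominant species at T: Y

t=0.000: D=7 Y=6 M=7
Draw 1: a1=15.750, a2=6.132, a3=1.701, a4=10.878, a0=34.461; τ=−ln(0.8710)/34.461=0.004 → t=0.004; u2·a0=0.7306·34.461=25.177; a1+…+a3=23.583 < 25.177 ≤ a1+…+a4=34.461 → R4 fires; D=6 Y=6 M=7
Draw 2: a1=13.500, a2=6.132, a3=1.701, a4=9.324, a0=30.657; τ=−ln(0.2690)/30.657=0.043 → t=0.047; u2·a0=0.2614·30.657=8.014 ≤ a1=13.500 → R1 fires; D=5 Y=7 M=9
Draw 3: a1=13.125, a2=9.198, a3=2.187, a4=9.065, a0=33.575; τ=−ln(0.5008)/33.575=0.021 → t=0.067; u2·a0=0.3404·33.575=11.429 ≤ a1=13.125 → R1 fires; D=4 Y=8 M=11
Draw 4: a1=12.000, a2=12.848, a3=2.673, a4=8.288, a0=35.809; τ=−ln(0.0661)/35.809=0.076 → t=0.143; u2·a0=0.7439·35.809=26.638; a1+a2=24.848 < 26.638 ≤ a1+…+a3=27.521 → R3 fires; D=6 Y=8 M=11
Draw 5: a1=18.000, a2=12.848, a3=2.673, a4=12.432, a0=45.953; τ=−ln(0.0428)/45.953=0.069 → t=0.212; u2·a0=0.3555·45.953=16.336 ≤ a1=18.000 → R1 fires; D=5 Y=9 M=13
Draw 6: a1=16.875, a2=17.082, a3=3.159, a4=11.655, a0=48.771; τ=−ln(0.4126)/48.771=0.018 → t=0.230; u2·a0=0.4056·48.771=19.782; a1=16.875 < 19.782 ≤ a1+a2=33.957 → R2 fires; D=6 Y=10 M=12
Draw 7: a1=22.500, a2=17.520, a3=2.916, a4=15.540, a0=58.476; τ=−ln(0.4516)/58.476=0.014 → t=0.244; u2·a0=0.9189·58.476=53.734; a1+…+a3=42.936 < 53.734 ≤ a1+…+a4=58.476 → R4 fires; D=5 Y=10 M=12
Draw 8: a1=18.750, a2=17.520, a3=2.916, a4=12.950, a0=52.136; τ=−ln(0.1875)/52.136=0.032 → t=0.276; u2·a0=0.5735·52.136=29.900; a1=18.750 < 29.900 ≤ a1+a2=36.270 → R2 fires; D=6 Y=11 M=11
Draw 9: a1=24.750, a2=17.666, a3=2.673, a4=17.094, a0=62.183; τ=−ln(0.9006)/62.183=0.002 → t=0.277; u2·a0=0.7038·62.183=43.764; a1+a2=42.416 < 43.764 ≤ a1+…+a3=45.089 → R3 fires; D=8 Y=11 M=11
Draw 10: a1=33.000, a2=17.666, a3=2.673, a4=22.792, a0=76.131; τ=−ln(0.9236)/76.131=0.001 → t=0.278; u2·a0=0.7099·76.131=54.045; a1+…+a3=53.339 < 54.045 ≤ a1+…+a4=76.131 → R4 fires; D=7 Y=11 M=11
Draw 11: a1=28.875, a2=17.666, a3=2.673, a4=19.943, a0=69.157; τ=−ln(0.7195)/69.157=0.005 → t=0.283; u2·a0=0.3348·69.157=23.154 ≤ a1=28.875 → R1 fires; D=6 Y=12 M=13
Draw 12: a1=27.000, a2=22.776, a3=3.159, a4=18.648, a0=71.583; τ=−ln(0.4289)/71.583=0.012 → t=0.295; u2·a0=0.4961·71.583=35.512; a1=27.000 < 35.512 ≤ a1+a2=49.776 → R2 fires; D=7 Y=13 M=12
Draw 13: a1=34.125, a2=22.776, a3=2.916, a4=23.569, a0=83.386; τ=−ln(0.5863)/83.386=0.006 → t=0.301; u2·a0=0.5814·83.386=48.481; a1=34.125 < 48.481 ≤ a1+a2=56.901 → R2 fires; D=8 Y=14 M=11
Draw 14: a1=42.000, a2=22.484, a3=2.673, a4=29.008, a0=96.165; τ=−ln(0.9672)/96.165=0.000 → t=0.302; u2·a0=0.2740·96.165=26.349 ≤ a1=42.000 → R1 fires; D=7 Y=15 M=13
Draw 15: a1=39.375, a2=28.470, a3=3.159, a4=27.195, a0=98.199; τ=−ln(0.1972)/98.199=0.017 → t=0.318 > T=0.31: stop.
At T=0.31: D=7 Y=15 M=13; the largest is Y.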